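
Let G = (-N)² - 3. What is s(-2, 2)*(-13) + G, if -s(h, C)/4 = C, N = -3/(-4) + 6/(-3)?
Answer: 1641/16 ≈ 102.56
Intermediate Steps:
N = -5/4 (N = -3*(-¼) + 6*(-⅓) = ¾ - 2 = -5/4 ≈ -1.2500)
s(h, C) = -4*C
G = -23/16 (G = (-1*(-5/4))² - 3 = (5/4)² - 3 = 25/16 - 3 = -23/16 ≈ -1.4375)
s(-2, 2)*(-13) + G = -4*2*(-13) - 23/16 = -8*(-13) - 23/16 = 104 - 23/16 = 1641/16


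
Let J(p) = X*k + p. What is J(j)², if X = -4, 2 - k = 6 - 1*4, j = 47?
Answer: 2209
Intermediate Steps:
k = 0 (k = 2 - (6 - 1*4) = 2 - (6 - 4) = 2 - 1*2 = 2 - 2 = 0)
J(p) = p (J(p) = -4*0 + p = 0 + p = p)
J(j)² = 47² = 2209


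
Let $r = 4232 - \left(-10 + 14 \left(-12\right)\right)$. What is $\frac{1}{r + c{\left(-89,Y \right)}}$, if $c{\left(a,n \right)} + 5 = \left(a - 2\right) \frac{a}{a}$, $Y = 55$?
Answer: $\frac{1}{4314} \approx 0.0002318$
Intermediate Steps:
$r = 4410$ ($r = 4232 - \left(-10 - 168\right) = 4232 - -178 = 4232 + 178 = 4410$)
$c{\left(a,n \right)} = -7 + a$ ($c{\left(a,n \right)} = -5 + \left(a - 2\right) \frac{a}{a} = -5 + \left(-2 + a\right) 1 = -5 + \left(-2 + a\right) = -7 + a$)
$\frac{1}{r + c{\left(-89,Y \right)}} = \frac{1}{4410 - 96} = \frac{1}{4314}$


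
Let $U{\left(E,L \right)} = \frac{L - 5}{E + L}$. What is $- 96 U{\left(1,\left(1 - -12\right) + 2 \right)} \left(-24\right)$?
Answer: $1440$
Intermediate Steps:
$U{\left(E,L \right)} = \frac{-5 + L}{E + L}$
$- 96 U{\left(1,\left(1 - -12\right) + 2 \right)} \left(-24\right) = - 96 \frac{-5 + \left(\left(1 - -12\right) + 2\right)}{1 + \left(\left(1 - -12\right) + 2\right)} \left(-24\right) = - 96 \frac{-5 + \left(\left(1 + 12\right) + 2\right)}{1 + \left(\left(1 + 12\right) + 2\right)} \left(-24\right) = - 96 \frac{-5 + \left(13 + 2\right)}{1 + \left(13 + 2\right)} \left(-24\right) = - 96 \frac{-5 + 15}{1 + 15} \left(-24\right) = - 96 \cdot \frac{1}{16} \cdot 10 \left(-24\right) = \left(-96\right) \frac{5}{8} \left(-24\right) = \left(-60\right) \left(-24\right) = 1440$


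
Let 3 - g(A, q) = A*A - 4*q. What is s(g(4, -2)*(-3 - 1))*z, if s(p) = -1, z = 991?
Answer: -991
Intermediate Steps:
g(A, q) = 3 - A**2 + 4*q (g(A, q) = 3 - (A*A - 4*q) = 3 - (A**2 - 4*q) = 3 + (-A**2 + 4*q) = 3 - A**2 + 4*q)
s(g(4, -2)*(-3 - 1))*z = -1*991 = -991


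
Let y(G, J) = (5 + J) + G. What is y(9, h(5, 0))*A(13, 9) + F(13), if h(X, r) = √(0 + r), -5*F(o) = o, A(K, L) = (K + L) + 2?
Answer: 1667/5 ≈ 333.40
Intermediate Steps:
A(K, L) = 2 + K + L
F(o) = -o/5
h(X, r) = √r
y(G, J) = 5 + G + J
y(9, h(5, 0))*A(13, 9) + F(13) = (5 + 9 + √0)*(2 + 13 + 9) - ⅕*13 = (5 + 9 + 0)*24 - 13/5 = 14*24 - 13/5 = 336 - 13/5 = 1667/5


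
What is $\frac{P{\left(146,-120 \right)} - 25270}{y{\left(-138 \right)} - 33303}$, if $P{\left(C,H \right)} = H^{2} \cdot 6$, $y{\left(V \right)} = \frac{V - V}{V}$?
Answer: $- \frac{61130}{33303} \approx -1.8356$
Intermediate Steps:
$y{\left(V \right)} = 0$ ($y{\left(V \right)} = \frac{0}{V} = 0$)
$P{\left(C,H \right)} = 6 H^{2}$
$\frac{P{\left(146,-120 \right)} - 25270}{y{\left(-138 \right)} - 33303} = \frac{6 \left(-120\right)^{2} - 25270}{0 - 33303} = \frac{6 \cdot 14400 - 25270}{-33303} = \left(86400 - 25270\right) \left(- \frac{1}{33303}\right) = 61130 \left(- \frac{1}{33303}\right) = - \frac{61130}{33303}$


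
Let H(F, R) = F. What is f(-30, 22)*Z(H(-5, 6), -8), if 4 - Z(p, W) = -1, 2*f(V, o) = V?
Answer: -75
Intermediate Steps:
f(V, o) = V/2
Z(p, W) = 5 (Z(p, W) = 4 - 1*(-1) = 4 + 1 = 5)
f(-30, 22)*Z(H(-5, 6), -8) = ((½)*(-30))*5 = -15*5 = -75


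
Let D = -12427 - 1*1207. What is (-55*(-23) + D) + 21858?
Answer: 9489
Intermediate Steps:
D = -13634 (D = -12427 - 1207 = -13634)
(-55*(-23) + D) + 21858 = (-55*(-23) - 13634) + 21858 = (1265 - 13634) + 21858 = -12369 + 21858 = 9489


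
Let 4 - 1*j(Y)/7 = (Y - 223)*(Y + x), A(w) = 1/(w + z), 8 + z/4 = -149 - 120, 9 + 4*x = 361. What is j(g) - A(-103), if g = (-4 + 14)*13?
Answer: 171896607/1211 ≈ 1.4195e+5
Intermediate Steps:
x = 88 (x = -9/4 + (1/4)*361 = -9/4 + 361/4 = 88)
z = -1108 (z = -32 + 4*(-149 - 120) = -32 + 4*(-269) = -32 - 1076 = -1108)
g = 130 (g = 10*13 = 130)
A(w) = 1/(-1108 + w) (A(w) = 1/(w - 1108) = 1/(-1108 + w))
j(Y) = 28 - 7*(-223 + Y)*(88 + Y) (j(Y) = 28 - 7*(Y - 223)*(Y + 88) = 28 - 7*(-223 + Y)*(88 + Y))
j(g) - A(-103) = (137396 - 7*130**2 + 945*130) - 1/(-1108 - 103) = (137396 - 7*16900 + 122850) - 1/(-1211) = (137396 - 118300 + 122850) - 1*(-1/1211) = 141946 + 1/1211 = 171896607/1211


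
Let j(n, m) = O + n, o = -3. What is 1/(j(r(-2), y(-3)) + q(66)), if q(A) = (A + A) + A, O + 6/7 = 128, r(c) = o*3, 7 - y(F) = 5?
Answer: 7/2213 ≈ 0.0031631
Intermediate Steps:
y(F) = 2 (y(F) = 7 - 1*5 = 7 - 5 = 2)
r(c) = -9 (r(c) = -3*3 = -9)
O = 890/7 (O = -6/7 + 128 = 890/7 ≈ 127.14)
j(n, m) = 890/7 + n
q(A) = 3*A (q(A) = 2*A + A = 3*A)
1/(j(r(-2), y(-3)) + q(66)) = 1/((890/7 - 9) + 3*66) = 1/(827/7 + 198) = 1/(2213/7) = 7/2213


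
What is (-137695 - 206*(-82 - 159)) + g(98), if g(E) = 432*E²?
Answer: 4060879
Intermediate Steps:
(-137695 - 206*(-82 - 159)) + g(98) = (-137695 - 206*(-82 - 159)) + 432*98² = (-137695 - 206*(-241)) + 432*9604 = (-137695 + 49646) + 4148928 = -88049 + 4148928 = 4060879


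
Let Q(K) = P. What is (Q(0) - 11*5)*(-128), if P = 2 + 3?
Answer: 6400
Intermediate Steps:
P = 5
Q(K) = 5
(Q(0) - 11*5)*(-128) = (5 - 11*5)*(-128) = (5 - 55)*(-128) = -50*(-128) = 6400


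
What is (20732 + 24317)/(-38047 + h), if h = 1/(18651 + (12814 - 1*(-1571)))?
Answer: -1488238764/1256920691 ≈ -1.1840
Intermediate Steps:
h = 1/33036 (h = 1/(18651 + (12814 + 1571)) = 1/(18651 + 14385) = 1/33036 ≈ 3.0270e-5)
(20732 + 24317)/(-38047 + h) = (20732 + 24317)/(-38047 + 1/33036) = 45049/(-1256920691/33036) = 45049*(-33036/1256920691) = -1488238764/1256920691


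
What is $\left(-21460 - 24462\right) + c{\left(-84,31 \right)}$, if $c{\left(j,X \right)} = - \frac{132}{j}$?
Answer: $- \frac{321443}{7} \approx -45920.0$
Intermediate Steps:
$\left(-21460 - 24462\right) + c{\left(-84,31 \right)} = \left(-21460 - 24462\right) - \frac{132}{-84} = -45922 - - \frac{11}{7} = -45922 + \frac{11}{7} = - \frac{321443}{7}$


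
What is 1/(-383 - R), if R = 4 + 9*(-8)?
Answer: -1/315 ≈ -0.0031746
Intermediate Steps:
R = -68 (R = 4 - 72 = -68)
1/(-383 - R) = 1/(-383 - 1*(-68)) = 1/(-383 + 68) = 1/(-315) = -1/315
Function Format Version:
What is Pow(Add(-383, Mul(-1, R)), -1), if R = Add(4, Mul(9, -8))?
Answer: Rational(-1, 315) ≈ -0.0031746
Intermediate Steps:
R = -68 (R = Add(4, -72) = -68)
Pow(Add(-383, Mul(-1, R)), -1) = Pow(Add(-383, Mul(-1, -68)), -1) = Pow(Add(-383, 68), -1) = Pow(-315, -1) = Rational(-1, 315)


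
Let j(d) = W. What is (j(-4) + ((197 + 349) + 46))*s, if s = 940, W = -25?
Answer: 532980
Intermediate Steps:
j(d) = -25
(j(-4) + ((197 + 349) + 46))*s = (-25 + ((197 + 349) + 46))*940 = (-25 + (546 + 46))*940 = (-25 + 592)*940 = 567*940 = 532980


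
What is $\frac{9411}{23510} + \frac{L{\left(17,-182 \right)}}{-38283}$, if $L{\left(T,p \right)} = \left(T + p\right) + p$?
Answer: $\frac{368439283}{900033330} \approx 0.40936$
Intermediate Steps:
$L{\left(T,p \right)} = T + 2 p$
$\frac{9411}{23510} + \frac{L{\left(17,-182 \right)}}{-38283} = \frac{9411}{23510} + \frac{17 + 2 \left(-182\right)}{-38283} = 9411 \cdot \frac{1}{23510} + \left(17 - 364\right) \left(- \frac{1}{38283}\right) = \frac{9411}{23510} - - \frac{347}{38283} = \frac{9411}{23510} + \frac{347}{38283} = \frac{368439283}{900033330}$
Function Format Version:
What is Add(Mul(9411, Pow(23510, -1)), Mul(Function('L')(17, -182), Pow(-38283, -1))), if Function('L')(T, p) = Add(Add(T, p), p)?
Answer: Rational(368439283, 900033330) ≈ 0.40936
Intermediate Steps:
Function('L')(T, p) = Add(T, Mul(2, p))
Add(Mul(9411, Pow(23510, -1)), Mul(Function('L')(17, -182), Pow(-38283, -1))) = Add(Mul(9411, Pow(23510, -1)), Mul(Add(17, Mul(2, -182)), Pow(-38283, -1))) = Add(Mul(9411, Rational(1, 23510)), Mul(Add(17, -364), Rational(-1, 38283))) = Add(Rational(9411, 23510), Mul(-347, Rational(-1, 38283))) = Add(Rational(9411, 23510), Rational(347, 38283)) = Rational(368439283, 900033330)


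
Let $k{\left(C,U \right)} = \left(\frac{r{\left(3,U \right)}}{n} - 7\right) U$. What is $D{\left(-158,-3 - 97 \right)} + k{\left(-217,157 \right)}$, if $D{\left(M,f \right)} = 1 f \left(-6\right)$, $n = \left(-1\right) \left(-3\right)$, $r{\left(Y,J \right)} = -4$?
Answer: $- \frac{2125}{3} \approx -708.33$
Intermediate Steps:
$n = 3$
$D{\left(M,f \right)} = - 6 f$ ($D{\left(M,f \right)} = f \left(-6\right) = - 6 f$)
$k{\left(C,U \right)} = - \frac{25 U}{3}$ ($k{\left(C,U \right)} = \left(- \frac{4}{3} - 7\right) U = - \frac{25 U}{3}$)
$D{\left(-158,-3 - 97 \right)} + k{\left(-217,157 \right)} = - 6 \left(-3 - 97\right) - \frac{3925}{3} = \left(-6\right) \left(-100\right) - \frac{3925}{3} = 600 - \frac{3925}{3} = - \frac{2125}{3}$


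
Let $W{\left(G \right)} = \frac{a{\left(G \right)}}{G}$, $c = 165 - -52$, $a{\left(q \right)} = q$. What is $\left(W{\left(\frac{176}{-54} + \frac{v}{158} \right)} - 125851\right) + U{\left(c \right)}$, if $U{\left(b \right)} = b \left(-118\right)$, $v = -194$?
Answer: $-151456$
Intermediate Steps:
$c = 217$ ($c = 165 + 52 = 217$)
$W{\left(G \right)} = 1$ ($W{\left(G \right)} = \frac{G}{G} = 1$)
$U{\left(b \right)} = - 118 b$
$\left(W{\left(\frac{176}{-54} + \frac{v}{158} \right)} - 125851\right) + U{\left(c \right)} = \left(1 - 125851\right) - 25606 = -125850 - 25606 = -151456$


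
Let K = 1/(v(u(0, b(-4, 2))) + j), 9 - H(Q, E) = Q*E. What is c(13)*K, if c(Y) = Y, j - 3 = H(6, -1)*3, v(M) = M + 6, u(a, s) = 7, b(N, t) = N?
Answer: 13/61 ≈ 0.21311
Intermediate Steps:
H(Q, E) = 9 - E*Q (H(Q, E) = 9 - Q*E = 9 - E*Q)
v(M) = 6 + M
j = 48 (j = 3 + (9 - 1*(-1)*6)*3 = 3 + (9 + 6)*3 = 3 + 15*3 = 3 + 45 = 48)
K = 1/61 (K = 1/((6 + 7) + 48) = 1/(13 + 48) = 1/61 ≈ 0.016393)
c(13)*K = 13*(1/61) = 13/61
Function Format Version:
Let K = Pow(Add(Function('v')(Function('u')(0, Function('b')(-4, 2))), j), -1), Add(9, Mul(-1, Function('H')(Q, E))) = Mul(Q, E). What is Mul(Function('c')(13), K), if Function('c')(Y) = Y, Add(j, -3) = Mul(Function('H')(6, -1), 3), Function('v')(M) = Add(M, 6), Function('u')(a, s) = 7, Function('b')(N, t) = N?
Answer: Rational(13, 61) ≈ 0.21311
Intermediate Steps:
Function('H')(Q, E) = Add(9, Mul(-1, E, Q)) (Function('H')(Q, E) = Add(9, Mul(-1, Mul(Q, E))) = Add(9, Mul(-1, Mul(E, Q))) = Add(9, Mul(-1, E, Q)))
Function('v')(M) = Add(6, M)
j = 48 (j = Add(3, Mul(Add(9, Mul(-1, -1, 6)), 3)) = Add(3, Mul(Add(9, 6), 3)) = Add(3, Mul(15, 3)) = Add(3, 45) = 48)
K = Rational(1, 61) (K = Pow(Add(Add(6, 7), 48), -1) = Pow(Add(13, 48), -1) = Pow(61, -1) = Rational(1, 61) ≈ 0.016393)
Mul(Function('c')(13), K) = Mul(13, Rational(1, 61)) = Rational(13, 61)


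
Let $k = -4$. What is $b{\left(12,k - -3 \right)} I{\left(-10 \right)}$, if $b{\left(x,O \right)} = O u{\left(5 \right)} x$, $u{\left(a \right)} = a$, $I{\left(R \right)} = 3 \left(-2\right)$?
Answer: $360$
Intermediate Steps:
$I{\left(R \right)} = -6$
$b{\left(x,O \right)} = 5 O x$ ($b{\left(x,O \right)} = O 5 x = 5 O x$)
$b{\left(12,k - -3 \right)} I{\left(-10 \right)} = 5 \left(-4 - -3\right) 12 \left(-6\right) = 5 \left(-4 + 3\right) 12 \left(-6\right) = 5 \left(-1\right) 12 \left(-6\right) = \left(-60\right) \left(-6\right) = 360$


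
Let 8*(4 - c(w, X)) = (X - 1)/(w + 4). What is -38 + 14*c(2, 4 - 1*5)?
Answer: 223/12 ≈ 18.583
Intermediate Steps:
c(w, X) = 4 - (-1 + X)/(8*(4 + w)) (c(w, X) = 4 - (X - 1)/(8*(w + 4)) = 4 - (-1 + X)/(8*(4 + w)))
-38 + 14*c(2, 4 - 1*5) = -38 + 14*((129 - (4 - 1*5) + 32*2)/(8*(4 + 2))) = -38 + 14*((⅛)*(129 - (4 - 5) + 64)/6) = -38 + 14*((⅛)*(⅙)*(129 - 1*(-1) + 64)) = -38 + 14*((⅛)*(⅙)*(129 + 1 + 64)) = -38 + 14*((⅛)*(⅙)*194) = -38 + 14*(97/24) = -38 + 679/12 = 223/12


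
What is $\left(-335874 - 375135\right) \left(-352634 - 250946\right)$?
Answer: $429150812220$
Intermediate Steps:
$\left(-335874 - 375135\right) \left(-352634 - 250946\right) = \left(-335874 - 375135\right) \left(-603580\right) = \left(-711009\right) \left(-603580\right) = 429150812220$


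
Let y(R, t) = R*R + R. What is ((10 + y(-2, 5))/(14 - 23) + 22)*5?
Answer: 310/3 ≈ 103.33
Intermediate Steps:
y(R, t) = R + R**2 (y(R, t) = R**2 + R = R + R**2)
((10 + y(-2, 5))/(14 - 23) + 22)*5 = ((10 - 2*(1 - 2))/(14 - 23) + 22)*5 = ((10 - 2*(-1))/(-9) + 22)*5 = ((10 + 2)*(-1/9) + 22)*5 = (12*(-1/9) + 22)*5 = (-4/3 + 22)*5 = (62/3)*5 = 310/3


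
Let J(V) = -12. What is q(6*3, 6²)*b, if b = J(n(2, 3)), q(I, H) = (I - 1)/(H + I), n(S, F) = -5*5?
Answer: -34/9 ≈ -3.7778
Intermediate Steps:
n(S, F) = -25
q(I, H) = (-1 + I)/(H + I)
b = -12
q(6*3, 6²)*b = ((-1 + 6*3)/(6² + 6*3))*(-12) = ((-1 + 18)/(36 + 18))*(-12) = (17/54)*(-12) = -34/9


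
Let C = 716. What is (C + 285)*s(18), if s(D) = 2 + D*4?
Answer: 74074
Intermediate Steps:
s(D) = 2 + 4*D
(C + 285)*s(18) = (716 + 285)*(2 + 4*18) = 1001*(2 + 72) = 1001*74 = 74074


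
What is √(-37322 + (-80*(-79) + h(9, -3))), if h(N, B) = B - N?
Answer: 3*I*√3446 ≈ 176.11*I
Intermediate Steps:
√(-37322 + (-80*(-79) + h(9, -3))) = √(-37322 + (-80*(-79) + (-3 - 1*9))) = √(-37322 + (6320 + (-3 - 9))) = √(-37322 + (6320 - 12)) = √(-37322 + 6308) = √(-31014) = 3*I*√3446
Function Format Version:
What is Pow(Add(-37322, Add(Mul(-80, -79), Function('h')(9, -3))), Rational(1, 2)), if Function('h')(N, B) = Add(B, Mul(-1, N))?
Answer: Mul(3, I, Pow(3446, Rational(1, 2))) ≈ Mul(176.11, I)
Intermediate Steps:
Pow(Add(-37322, Add(Mul(-80, -79), Function('h')(9, -3))), Rational(1, 2)) = Pow(Add(-37322, Add(Mul(-80, -79), Add(-3, Mul(-1, 9)))), Rational(1, 2)) = Pow(Add(-37322, Add(6320, Add(-3, -9))), Rational(1, 2)) = Pow(Add(-37322, Add(6320, -12)), Rational(1, 2)) = Pow(Add(-37322, 6308), Rational(1, 2)) = Pow(-31014, Rational(1, 2)) = Mul(3, I, Pow(3446, Rational(1, 2)))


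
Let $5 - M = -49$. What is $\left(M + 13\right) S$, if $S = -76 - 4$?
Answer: $-5360$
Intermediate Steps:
$S = -80$ ($S = -76 - 4 = -80$)
$M = 54$ ($M = 5 - -49 = 5 + 49 = 54$)
$\left(M + 13\right) S = \left(54 + 13\right) \left(-80\right) = 67 \left(-80\right) = -5360$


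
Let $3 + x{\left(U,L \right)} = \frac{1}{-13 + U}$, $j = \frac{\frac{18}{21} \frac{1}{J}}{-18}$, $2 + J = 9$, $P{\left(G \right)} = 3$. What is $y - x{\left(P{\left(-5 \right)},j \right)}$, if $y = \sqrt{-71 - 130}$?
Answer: $\frac{31}{10} + i \sqrt{201} \approx 3.1 + 14.177 i$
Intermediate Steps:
$J = 7$ ($J = -2 + 9 = 7$)
$j = - \frac{1}{147}$ ($j = \frac{\frac{18}{21} \cdot \frac{1}{7}}{-18} = 18 \cdot \frac{1}{21} \cdot \frac{1}{7} \left(- \frac{1}{18}\right) = \frac{6}{7} \cdot \frac{1}{7} \left(- \frac{1}{18}\right) = \frac{6}{49} \left(- \frac{1}{18}\right) = - \frac{1}{147} \approx -0.0068027$)
$x{\left(U,L \right)} = -3 + \frac{1}{-13 + U}$
$y = i \sqrt{201}$ ($y = \sqrt{-201} = i \sqrt{201} \approx 14.177 i$)
$y - x{\left(P{\left(-5 \right)},j \right)} = i \sqrt{201} - \frac{40 - 9}{-13 + 3} = i \sqrt{201} - \frac{40 - 9}{-10} = i \sqrt{201} - \left(- \frac{1}{10}\right) 31 = i \sqrt{201} - - \frac{31}{10} = i \sqrt{201} + \frac{31}{10} = \frac{31}{10} + i \sqrt{201}$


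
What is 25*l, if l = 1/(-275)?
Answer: -1/11 ≈ -0.090909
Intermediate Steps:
l = -1/275 ≈ -0.0036364
25*l = 25*(-1/275) = -1/11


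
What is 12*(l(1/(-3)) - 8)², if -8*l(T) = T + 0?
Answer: 36481/48 ≈ 760.02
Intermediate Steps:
l(T) = -T/8 (l(T) = -(T + 0)/8 = -T/8)
12*(l(1/(-3)) - 8)² = 12*(-⅛/(-3) - 8)² = 12*(-⅛*(-⅓) - 8)² = 12*(1/24 - 8)² = 12*(-191/24)² = 12*(36481/576) = 36481/48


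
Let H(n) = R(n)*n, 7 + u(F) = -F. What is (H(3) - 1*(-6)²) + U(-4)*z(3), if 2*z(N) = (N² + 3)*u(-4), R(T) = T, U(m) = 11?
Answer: -225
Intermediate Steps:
u(F) = -7 - F
z(N) = -9/2 - 3*N²/2 (z(N) = ((N² + 3)*(-7 - 1*(-4)))/2 = ((3 + N²)*(-7 + 4))/2 = ((3 + N²)*(-3))/2 = (-9 - 3*N²)/2 = -9/2 - 3*N²/2)
H(n) = n² (H(n) = n*n = n²)
(H(3) - 1*(-6)²) + U(-4)*z(3) = (3² - 1*(-6)²) + 11*(-9/2 - 3/2*3²) = (9 - 1*36) + 11*(-9/2 - 3/2*9) = (9 - 36) + 11*(-9/2 - 27/2) = -27 + 11*(-18) = -27 - 198 = -225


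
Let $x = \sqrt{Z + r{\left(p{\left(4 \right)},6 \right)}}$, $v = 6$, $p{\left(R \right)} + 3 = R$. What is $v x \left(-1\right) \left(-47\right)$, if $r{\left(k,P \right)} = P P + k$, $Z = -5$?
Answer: $1128 \sqrt{2} \approx 1595.2$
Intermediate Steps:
$p{\left(R \right)} = -3 + R$
$r{\left(k,P \right)} = k + P^{2}$ ($r{\left(k,P \right)} = P^{2} + k = k + P^{2}$)
$x = 4 \sqrt{2}$ ($x = \sqrt{-5 + \left(\left(-3 + 4\right) + 6^{2}\right)} = \sqrt{-5 + \left(1 + 36\right)} = \sqrt{-5 + 37} = \sqrt{32} = 4 \sqrt{2} \approx 5.6569$)
$v x \left(-1\right) \left(-47\right) = 6 \cdot 4 \sqrt{2} \left(-1\right) \left(-47\right) = 24 \sqrt{2} \left(-1\right) \left(-47\right) = - 24 \sqrt{2} \left(-47\right) = 1128 \sqrt{2}$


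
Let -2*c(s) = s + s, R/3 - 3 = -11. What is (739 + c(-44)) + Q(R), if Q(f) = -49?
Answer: 734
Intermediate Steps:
R = -24 (R = 9 + 3*(-11) = 9 - 33 = -24)
c(s) = -s (c(s) = -(s + s)/2 = -s)
(739 + c(-44)) + Q(R) = (739 - 1*(-44)) - 49 = (739 + 44) - 49 = 783 - 49 = 734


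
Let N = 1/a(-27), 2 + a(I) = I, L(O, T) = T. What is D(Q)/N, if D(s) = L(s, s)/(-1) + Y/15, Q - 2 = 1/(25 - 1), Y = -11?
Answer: 3219/40 ≈ 80.475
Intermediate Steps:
a(I) = -2 + I
Q = 49/24 (Q = 2 + 1/(25 - 1) = 2 + 1/24 = 49/24 ≈ 2.0417)
D(s) = -11/15 - s (D(s) = s/(-1) - 11/15 = s*(-1) - 11*1/15 = -s - 11/15 = -11/15 - s)
N = -1/29 (N = 1/(-2 - 27) = 1/(-29) = -1/29 ≈ -0.034483)
D(Q)/N = (-11/15 - 1*49/24)/(-1/29) = (-11/15 - 49/24)*(-29) = -111/40*(-29) = 3219/40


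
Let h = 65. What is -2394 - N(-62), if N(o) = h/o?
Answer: -148363/62 ≈ -2393.0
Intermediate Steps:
N(o) = 65/o
-2394 - N(-62) = -2394 - 65/(-62) = -2394 - 65*(-1)/62 = -2394 - 1*(-65/62) = -2394 + 65/62 = -148363/62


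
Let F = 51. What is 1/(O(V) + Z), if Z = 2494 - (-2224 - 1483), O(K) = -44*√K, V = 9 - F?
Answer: 2067/12844571 + 44*I*√42/38533713 ≈ 0.00016092 + 7.4001e-6*I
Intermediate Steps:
V = -42 (V = 9 - 1*51 = 9 - 51 = -42)
Z = 6201 (Z = 2494 - 1*(-3707) = 2494 + 3707 = 6201)
1/(O(V) + Z) = 1/(-44*I*√42 + 6201) = 1/(6201 - 44*I*√42)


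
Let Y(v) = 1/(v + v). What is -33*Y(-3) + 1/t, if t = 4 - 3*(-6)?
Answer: 61/11 ≈ 5.5455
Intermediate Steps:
Y(v) = 1/(2*v)
t = 22 (t = 4 + 18 = 22)
-33*Y(-3) + 1/t = -33/(2*(-3)) + 1/22 = -33*(-1)/(2*3) + 1/22 = -33*(-⅙) + 1/22 = 11/2 + 1/22 = 61/11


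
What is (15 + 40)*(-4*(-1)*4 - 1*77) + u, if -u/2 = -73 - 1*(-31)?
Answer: -3271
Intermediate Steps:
u = 84 (u = -2*(-73 - 1*(-31)) = -2*(-73 + 31) = -2*(-42) = 84)
(15 + 40)*(-4*(-1)*4 - 1*77) + u = (15 + 40)*(-4*(-1)*4 - 1*77) + 84 = 55*(4*4 - 77) + 84 = 55*(16 - 77) + 84 = 55*(-61) + 84 = -3355 + 84 = -3271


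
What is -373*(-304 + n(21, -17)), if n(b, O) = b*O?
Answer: 246553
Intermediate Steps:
n(b, O) = O*b
-373*(-304 + n(21, -17)) = -373*(-304 - 17*21) = -373*(-304 - 357) = -373*(-661) = 246553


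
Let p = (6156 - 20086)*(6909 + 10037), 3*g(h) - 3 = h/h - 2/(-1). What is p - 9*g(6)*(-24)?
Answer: -236057348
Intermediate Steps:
g(h) = 2 (g(h) = 1 + (h/h - 2/(-1))/3 = 1 + (1 - 2*(-1))/3 = 1 + (1 + 2)/3 = 1 + (⅓)*3 = 1 + 1 = 2)
p = -236057780 (p = -13930*16946 = -236057780)
p - 9*g(6)*(-24) = -236057780 - 9*2*(-24) = -236057780 - 18*(-24) = -236057780 + 432 = -236057348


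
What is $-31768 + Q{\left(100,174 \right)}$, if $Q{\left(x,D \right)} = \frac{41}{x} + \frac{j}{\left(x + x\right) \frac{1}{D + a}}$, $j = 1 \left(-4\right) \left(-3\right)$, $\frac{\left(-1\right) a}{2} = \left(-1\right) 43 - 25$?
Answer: $- \frac{3174899}{100} \approx -31749.0$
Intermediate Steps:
$a = 136$ ($a = - 2 \left(\left(-1\right) 43 - 25\right) = - 2 \left(-43 - 25\right) = \left(-2\right) \left(-68\right) = 136$)
$j = 12$ ($j = \left(-4\right) \left(-3\right) = 12$)
$Q{\left(x,D \right)} = \frac{41}{x} + \frac{6 \left(136 + D\right)}{x}$ ($Q{\left(x,D \right)} = \frac{41}{x} + \frac{12}{\left(x + x\right) \frac{1}{D + 136}} = \frac{41}{x} + \frac{12}{2 x \frac{1}{136 + D}} = \frac{41}{x} + 12 \frac{136 + D}{2 x} = \frac{41}{x} + \frac{6 \left(136 + D\right)}{x}$)
$-31768 + Q{\left(100,174 \right)} = -31768 + \frac{857 + 6 \cdot 174}{100} = -31768 + \frac{857 + 1044}{100} = -31768 + \frac{1}{100} \cdot 1901 = -31768 + \frac{1901}{100} = - \frac{3174899}{100}$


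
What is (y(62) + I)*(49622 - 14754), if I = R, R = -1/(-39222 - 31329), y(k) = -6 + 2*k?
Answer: 290276762492/70551 ≈ 4.1144e+6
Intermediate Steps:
R = 1/70551 (R = -1/(-70551) = -1*(-1/70551) = 1/70551 ≈ 1.4174e-5)
I = 1/70551 ≈ 1.4174e-5
(y(62) + I)*(49622 - 14754) = ((-6 + 2*62) + 1/70551)*(49622 - 14754) = ((-6 + 124) + 1/70551)*34868 = (118 + 1/70551)*34868 = (8325019/70551)*34868 = 290276762492/70551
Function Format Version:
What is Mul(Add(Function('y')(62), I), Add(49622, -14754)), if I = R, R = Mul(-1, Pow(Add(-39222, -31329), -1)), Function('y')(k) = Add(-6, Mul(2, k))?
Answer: Rational(290276762492, 70551) ≈ 4.1144e+6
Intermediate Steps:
R = Rational(1, 70551) (R = Mul(-1, Pow(-70551, -1)) = Mul(-1, Rational(-1, 70551)) = Rational(1, 70551) ≈ 1.4174e-5)
I = Rational(1, 70551) ≈ 1.4174e-5
Mul(Add(Function('y')(62), I), Add(49622, -14754)) = Mul(Add(Add(-6, Mul(2, 62)), Rational(1, 70551)), Add(49622, -14754)) = Mul(Add(Add(-6, 124), Rational(1, 70551)), 34868) = Mul(Add(118, Rational(1, 70551)), 34868) = Mul(Rational(8325019, 70551), 34868) = Rational(290276762492, 70551)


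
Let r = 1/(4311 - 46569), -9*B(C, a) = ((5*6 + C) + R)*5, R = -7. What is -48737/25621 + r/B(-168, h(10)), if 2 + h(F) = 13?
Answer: -497719378813/261650619350 ≈ -1.9022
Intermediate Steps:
h(F) = 11 (h(F) = -2 + 13 = 11)
B(C, a) = -115/9 - 5*C/9 (B(C, a) = -((5*6 + C) - 7)*5/9 = -((30 + C) - 7)*5/9 = -(23 + C)*5/9 = -(115 + 5*C)/9 = -115/9 - 5*C/9)
r = -1/42258 (r = 1/(-42258) = -1/42258 ≈ -2.3664e-5)
-48737/25621 + r/B(-168, h(10)) = -48737/25621 - 1/(42258*(-115/9 - 5/9*(-168))) = -48737*1/25621 - 1/(42258*(-115/9 + 280/3)) = -48737/25621 - 1/(42258*725/9) = -48737/25621 - 1/42258*9/725 = -48737/25621 - 3/10212350 = -497719378813/261650619350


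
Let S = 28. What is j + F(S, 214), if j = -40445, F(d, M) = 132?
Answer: -40313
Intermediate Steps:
j + F(S, 214) = -40445 + 132 = -40313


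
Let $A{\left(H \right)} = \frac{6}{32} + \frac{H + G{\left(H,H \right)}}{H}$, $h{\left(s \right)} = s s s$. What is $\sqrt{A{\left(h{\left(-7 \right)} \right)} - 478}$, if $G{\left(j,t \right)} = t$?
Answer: $\frac{i \sqrt{7613}}{4} \approx 21.813 i$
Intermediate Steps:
$h{\left(s \right)} = s^{3}$ ($h{\left(s \right)} = s^{2} s = s^{3}$)
$A{\left(H \right)} = \frac{35}{16}$ ($A{\left(H \right)} = \frac{6}{32} + \frac{H + H}{H} = 6 \cdot \frac{1}{32} + \frac{2 H}{H} = \frac{3}{16} + 2 = \frac{35}{16}$)
$\sqrt{A{\left(h{\left(-7 \right)} \right)} - 478} = \sqrt{\frac{35}{16} - 478} = \sqrt{- \frac{7613}{16}} = \frac{i \sqrt{7613}}{4}$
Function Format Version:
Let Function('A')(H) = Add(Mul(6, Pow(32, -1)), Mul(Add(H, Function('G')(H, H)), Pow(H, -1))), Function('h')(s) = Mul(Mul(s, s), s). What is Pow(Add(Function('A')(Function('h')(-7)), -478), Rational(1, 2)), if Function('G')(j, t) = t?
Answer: Mul(Rational(1, 4), I, Pow(7613, Rational(1, 2))) ≈ Mul(21.813, I)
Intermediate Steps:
Function('h')(s) = Pow(s, 3) (Function('h')(s) = Mul(Pow(s, 2), s) = Pow(s, 3))
Function('A')(H) = Rational(35, 16) (Function('A')(H) = Add(Mul(6, Pow(32, -1)), Mul(Add(H, H), Pow(H, -1))) = Add(Mul(6, Rational(1, 32)), Mul(Mul(2, H), Pow(H, -1))) = Add(Rational(3, 16), 2) = Rational(35, 16))
Pow(Add(Function('A')(Function('h')(-7)), -478), Rational(1, 2)) = Pow(Add(Rational(35, 16), -478), Rational(1, 2)) = Pow(Rational(-7613, 16), Rational(1, 2)) = Mul(Rational(1, 4), I, Pow(7613, Rational(1, 2)))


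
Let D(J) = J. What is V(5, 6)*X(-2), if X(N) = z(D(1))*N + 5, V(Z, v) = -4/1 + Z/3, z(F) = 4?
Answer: 7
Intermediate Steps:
V(Z, v) = -4 + Z/3 (V(Z, v) = -4*1 + Z*(⅓) = -4 + Z/3)
X(N) = 5 + 4*N (X(N) = 4*N + 5 = 5 + 4*N)
V(5, 6)*X(-2) = (-4 + (⅓)*5)*(5 + 4*(-2)) = (-4 + 5/3)*(5 - 8) = -7/3*(-3) = 7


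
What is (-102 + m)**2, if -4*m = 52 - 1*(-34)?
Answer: 61009/4 ≈ 15252.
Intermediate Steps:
m = -43/2 (m = -(52 - 1*(-34))/4 = -(52 + 34)/4 = -1/4*86 = -43/2 ≈ -21.500)
(-102 + m)**2 = (-102 - 43/2)**2 = (-247/2)**2 = 61009/4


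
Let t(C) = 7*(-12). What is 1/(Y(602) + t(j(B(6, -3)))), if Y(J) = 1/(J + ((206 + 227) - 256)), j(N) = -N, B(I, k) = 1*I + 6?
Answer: -779/65435 ≈ -0.011905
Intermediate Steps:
B(I, k) = 6 + I (B(I, k) = I + 6 = 6 + I)
t(C) = -84
Y(J) = 1/(177 + J) (Y(J) = 1/(J + (433 - 256)) = 1/(J + 177) = 1/(177 + J))
1/(Y(602) + t(j(B(6, -3)))) = 1/(1/(177 + 602) - 84) = 1/(1/779 - 84) = 1/(-65435/779) = -779/65435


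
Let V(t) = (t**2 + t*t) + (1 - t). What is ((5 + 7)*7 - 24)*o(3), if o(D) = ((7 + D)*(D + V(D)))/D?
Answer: 3800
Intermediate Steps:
V(t) = 1 - t + 2*t**2 (V(t) = (t**2 + t**2) + (1 - t) = 2*t**2 + (1 - t) = 1 - t + 2*t**2)
o(D) = (1 + 2*D**2)*(7 + D)/D (o(D) = ((7 + D)*(D + (1 - D + 2*D**2)))/D = ((7 + D)*(1 + 2*D**2))/D = ((1 + 2*D**2)*(7 + D))/D = (1 + 2*D**2)*(7 + D)/D)
((5 + 7)*7 - 24)*o(3) = ((5 + 7)*7 - 24)*(1 + 2*3**2 + 7/3 + 14*3) = (12*7 - 24)*(1 + 2*9 + 7*(1/3) + 42) = (84 - 24)*(1 + 18 + 7/3 + 42) = 60*(190/3) = 3800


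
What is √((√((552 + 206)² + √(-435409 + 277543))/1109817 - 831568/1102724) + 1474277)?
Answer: √(15333905255110168953185354745 + 9371789696910193*√(574564 + I*√157866))/101985153459 ≈ 1214.2 + 9.7247e-11*I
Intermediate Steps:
√((√((552 + 206)² + √(-435409 + 277543))/1109817 - 831568/1102724) + 1474277) = √((√(758² + √(-157866))*(1/1109817) - 831568*1/1102724) + 1474277) = √((√(574564 + I*√157866)*(1/1109817) - 207892/275681) + 1474277) = √((√(574564 + I*√157866)/1109817 - 207892/275681) + 1474277) = √((-207892/275681 + √(574564 + I*√157866)/1109817) + 1474277) = √(406429949745/275681 + √(574564 + I*√157866)/1109817)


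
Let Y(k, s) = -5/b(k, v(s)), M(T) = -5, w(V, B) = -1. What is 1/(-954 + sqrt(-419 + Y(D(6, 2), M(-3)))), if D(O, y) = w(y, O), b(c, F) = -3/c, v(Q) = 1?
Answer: -1431/1365805 - I*sqrt(3786)/2731610 ≈ -0.0010477 - 2.2525e-5*I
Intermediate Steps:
D(O, y) = -1
Y(k, s) = 5*k/3 (Y(k, s) = -5*(-k/3) = -(-5)*k/3 = 5*k/3)
1/(-954 + sqrt(-419 + Y(D(6, 2), M(-3)))) = 1/(-954 + sqrt(-419 + (5/3)*(-1))) = 1/(-954 + sqrt(-419 - 5/3)) = 1/(-954 + sqrt(-1262/3)) = 1/(-954 + I*sqrt(3786)/3)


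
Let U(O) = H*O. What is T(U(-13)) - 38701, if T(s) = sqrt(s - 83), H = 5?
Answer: -38701 + 2*I*sqrt(37) ≈ -38701.0 + 12.166*I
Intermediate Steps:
U(O) = 5*O
T(s) = sqrt(-83 + s)
T(U(-13)) - 38701 = sqrt(-83 + 5*(-13)) - 38701 = sqrt(-83 - 65) - 38701 = sqrt(-148) - 38701 = 2*I*sqrt(37) - 38701 = -38701 + 2*I*sqrt(37)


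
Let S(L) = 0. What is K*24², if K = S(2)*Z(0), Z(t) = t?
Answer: 0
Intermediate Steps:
K = 0 (K = 0*0 = 0)
K*24² = 0*24² = 0*576 = 0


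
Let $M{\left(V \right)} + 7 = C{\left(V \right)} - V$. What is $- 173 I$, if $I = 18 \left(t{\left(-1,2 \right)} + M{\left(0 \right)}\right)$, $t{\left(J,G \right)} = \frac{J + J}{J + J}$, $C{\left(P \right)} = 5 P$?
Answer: $18684$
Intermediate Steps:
$t{\left(J,G \right)} = 1$ ($t{\left(J,G \right)} = \frac{2 J}{2 J} = 2 J \frac{1}{2 J} = 1$)
$M{\left(V \right)} = -7 + 4 V$ ($M{\left(V \right)} = -7 + \left(5 V - V\right) = -7 + 4 V$)
$I = -108$ ($I = 18 \left(1 + \left(-7 + 4 \cdot 0\right)\right) = 18 \left(1 + \left(-7 + 0\right)\right) = 18 \left(1 - 7\right) = 18 \left(-6\right) = -108$)
$- 173 I = \left(-173\right) \left(-108\right) = 18684$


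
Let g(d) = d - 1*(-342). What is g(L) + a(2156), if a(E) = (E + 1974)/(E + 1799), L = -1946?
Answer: -181134/113 ≈ -1603.0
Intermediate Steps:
a(E) = (1974 + E)/(1799 + E)
g(d) = 342 + d (g(d) = d + 342 = 342 + d)
g(L) + a(2156) = (342 - 1946) + (1974 + 2156)/(1799 + 2156) = -1604 + 4130/3955 = -1604 + (1/3955)*4130 = -1604 + 118/113 = -181134/113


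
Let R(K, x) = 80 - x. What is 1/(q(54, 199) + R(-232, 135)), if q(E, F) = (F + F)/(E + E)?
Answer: -54/2771 ≈ -0.019488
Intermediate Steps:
q(E, F) = F/E (q(E, F) = (2*F)/((2*E)) = (2*F)*(1/(2*E)) = F/E)
1/(q(54, 199) + R(-232, 135)) = 1/(199/54 + (80 - 1*135)) = 1/(199*(1/54) + (80 - 135)) = 1/(199/54 - 55) = 1/(-2771/54) = -54/2771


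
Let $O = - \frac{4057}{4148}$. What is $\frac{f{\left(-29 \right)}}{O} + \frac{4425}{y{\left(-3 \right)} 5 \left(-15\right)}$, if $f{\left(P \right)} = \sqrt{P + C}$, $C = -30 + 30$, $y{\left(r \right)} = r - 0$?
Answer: $\frac{59}{3} - \frac{4148 i \sqrt{29}}{4057} \approx 19.667 - 5.506 i$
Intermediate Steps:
$O = - \frac{4057}{4148}$ ($O = \left(-4057\right) \frac{1}{4148} = - \frac{4057}{4148} \approx -0.97806$)
$y{\left(r \right)} = r$ ($y{\left(r \right)} = r + 0 = r$)
$C = 0$
$f{\left(P \right)} = \sqrt{P}$ ($f{\left(P \right)} = \sqrt{P + 0} = \sqrt{P}$)
$\frac{f{\left(-29 \right)}}{O} + \frac{4425}{y{\left(-3 \right)} 5 \left(-15\right)} = \frac{\sqrt{-29}}{- \frac{4057}{4148}} + \frac{4425}{\left(-3\right) 5 \left(-15\right)} = i \sqrt{29} \left(- \frac{4148}{4057}\right) + \frac{4425}{\left(-15\right) \left(-15\right)} = - \frac{4148 i \sqrt{29}}{4057} + \frac{4425}{225} = - \frac{4148 i \sqrt{29}}{4057} + 4425 \cdot \frac{1}{225} = - \frac{4148 i \sqrt{29}}{4057} + \frac{59}{3} = \frac{59}{3} - \frac{4148 i \sqrt{29}}{4057}$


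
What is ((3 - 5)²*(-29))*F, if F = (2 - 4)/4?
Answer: 58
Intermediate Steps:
F = -½ (F = (¼)*(-2) = -½ ≈ -0.50000)
((3 - 5)²*(-29))*F = ((3 - 5)²*(-29))*(-½) = ((-2)²*(-29))*(-½) = (4*(-29))*(-½) = -116*(-½) = 58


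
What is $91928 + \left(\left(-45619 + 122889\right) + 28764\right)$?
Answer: $197962$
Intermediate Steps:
$91928 + \left(\left(-45619 + 122889\right) + 28764\right) = 91928 + \left(77270 + 28764\right) = 91928 + 106034 = 197962$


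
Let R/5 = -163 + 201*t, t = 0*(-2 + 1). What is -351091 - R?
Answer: -350276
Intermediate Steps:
t = 0 (t = 0*(-1) = 0)
R = -815 (R = 5*(-163 + 201*0) = 5*(-163 + 0) = 5*(-163) = -815)
-351091 - R = -351091 - 1*(-815) = -351091 + 815 = -350276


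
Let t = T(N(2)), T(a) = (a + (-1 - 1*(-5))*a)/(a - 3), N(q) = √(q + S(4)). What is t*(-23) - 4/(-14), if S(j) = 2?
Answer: 1612/7 ≈ 230.29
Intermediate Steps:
N(q) = √(2 + q) (N(q) = √(q + 2) = √(2 + q))
T(a) = 5*a/(-3 + a) (T(a) = (a + (-1 + 5)*a)/(-3 + a) = (a + 4*a)/(-3 + a) = (5*a)/(-3 + a) = 5*a/(-3 + a))
t = -10 (t = 5*√(2 + 2)/(-3 + √(2 + 2)) = 5*√4/(-3 + √4) = 5*2/(-3 + 2) = 5*2/(-1) = 5*2*(-1) = -10)
t*(-23) - 4/(-14) = -10*(-23) - 4/(-14) = 230 - 4*(-1/14) = 230 + 2/7 = 1612/7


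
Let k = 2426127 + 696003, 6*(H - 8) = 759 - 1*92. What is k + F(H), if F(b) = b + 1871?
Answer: 18744721/6 ≈ 3.1241e+6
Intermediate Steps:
H = 715/6 (H = 8 + (759 - 1*92)/6 = 8 + (759 - 92)/6 = 8 + (⅙)*667 = 8 + 667/6 = 715/6 ≈ 119.17)
F(b) = 1871 + b
k = 3122130
k + F(H) = 3122130 + (1871 + 715/6) = 3122130 + 11941/6 = 18744721/6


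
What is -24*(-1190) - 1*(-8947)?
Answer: 37507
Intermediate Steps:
-24*(-1190) - 1*(-8947) = 28560 + 8947 = 37507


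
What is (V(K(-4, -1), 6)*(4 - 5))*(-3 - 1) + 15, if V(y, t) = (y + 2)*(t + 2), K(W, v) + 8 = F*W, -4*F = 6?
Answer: 15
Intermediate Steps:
F = -3/2 (F = -¼*6 = -3/2 ≈ -1.5000)
K(W, v) = -8 - 3*W/2
V(y, t) = (2 + t)*(2 + y) (V(y, t) = (2 + y)*(2 + t) = (2 + t)*(2 + y))
(V(K(-4, -1), 6)*(4 - 5))*(-3 - 1) + 15 = ((4 + 2*6 + 2*(-8 - 3/2*(-4)) + 6*(-8 - 3/2*(-4)))*(4 - 5))*(-3 - 1) + 15 = ((4 + 12 + 2*(-8 + 6) + 6*(-8 + 6))*(-1))*(-4) + 15 = ((4 + 12 + 2*(-2) + 6*(-2))*(-1))*(-4) + 15 = ((4 + 12 - 4 - 12)*(-1))*(-4) + 15 = (0*(-1))*(-4) + 15 = 0*(-4) + 15 = 0 + 15 = 15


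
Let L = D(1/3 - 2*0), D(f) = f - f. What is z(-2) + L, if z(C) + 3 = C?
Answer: -5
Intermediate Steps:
z(C) = -3 + C
D(f) = 0
L = 0
z(-2) + L = (-3 - 2) + 0 = -5 + 0 = -5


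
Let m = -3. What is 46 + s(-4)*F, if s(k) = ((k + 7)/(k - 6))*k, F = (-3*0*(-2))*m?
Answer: 46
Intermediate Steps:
F = 0 (F = (-3*0*(-2))*(-3) = (0*(-2))*(-3) = 0*(-3) = 0)
s(k) = k*(7 + k)/(-6 + k) (s(k) = ((7 + k)/(-6 + k))*k = k*(7 + k)/(-6 + k))
46 + s(-4)*F = 46 - 4*(7 - 4)/(-6 - 4)*0 = 46 - 4*3/(-10)*0 = 46 - 4*(-⅒)*3*0 = 46 + (6/5)*0 = 46 + 0 = 46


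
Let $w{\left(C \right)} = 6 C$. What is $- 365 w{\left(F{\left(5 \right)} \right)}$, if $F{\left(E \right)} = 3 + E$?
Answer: $-17520$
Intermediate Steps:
$- 365 w{\left(F{\left(5 \right)} \right)} = - 365 \cdot 6 \left(3 + 5\right) = - 365 \cdot 6 \cdot 8 = \left(-365\right) 48 = -17520$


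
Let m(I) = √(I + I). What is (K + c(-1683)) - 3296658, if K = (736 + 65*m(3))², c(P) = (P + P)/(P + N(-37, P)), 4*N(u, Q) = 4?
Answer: -2295602009/841 + 95680*√6 ≈ -2.4952e+6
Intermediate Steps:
m(I) = √2*√I (m(I) = √(2*I) = √2*√I)
N(u, Q) = 1 (N(u, Q) = (¼)*4 = 1)
c(P) = 2*P/(1 + P) (c(P) = (P + P)/(P + 1) = (2*P)/(1 + P) = 2*P/(1 + P))
K = (736 + 65*√6)² (K = (736 + 65*(√2*√3))² = (736 + 65*√6)² ≈ 8.0141e+5)
(K + c(-1683)) - 3296658 = ((567046 + 95680*√6) + 2*(-1683)/(1 - 1683)) - 3296658 = ((567046 + 95680*√6) + 2*(-1683)/(-1682)) - 3296658 = ((567046 + 95680*√6) + 2*(-1683)*(-1/1682)) - 3296658 = ((567046 + 95680*√6) + 1683/841) - 3296658 = (476887369/841 + 95680*√6) - 3296658 = -2295602009/841 + 95680*√6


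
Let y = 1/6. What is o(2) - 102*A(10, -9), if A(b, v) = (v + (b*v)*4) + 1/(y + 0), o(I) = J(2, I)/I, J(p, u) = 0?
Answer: 37026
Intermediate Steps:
y = ⅙ ≈ 0.16667
o(I) = 0 (o(I) = 0/I = 0)
A(b, v) = 6 + v + 4*b*v (A(b, v) = (v + (b*v)*4) + 1/(⅙ + 0) = (v + 4*b*v) + 1/(⅙) = (v + 4*b*v) + 6 = 6 + v + 4*b*v)
o(2) - 102*A(10, -9) = 0 - 102*(6 - 9 + 4*10*(-9)) = 0 - 102*(6 - 9 - 360) = 0 - 102*(-363) = 0 + 37026 = 37026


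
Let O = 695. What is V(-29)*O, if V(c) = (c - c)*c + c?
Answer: -20155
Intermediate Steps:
V(c) = c (V(c) = 0*c + c = 0 + c = c)
V(-29)*O = -29*695 = -20155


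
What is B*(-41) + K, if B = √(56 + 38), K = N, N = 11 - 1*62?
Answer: -51 - 41*√94 ≈ -448.51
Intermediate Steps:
N = -51 (N = 11 - 62 = -51)
K = -51
B = √94 ≈ 9.6954
B*(-41) + K = √94*(-41) - 51 = -41*√94 - 51 = -51 - 41*√94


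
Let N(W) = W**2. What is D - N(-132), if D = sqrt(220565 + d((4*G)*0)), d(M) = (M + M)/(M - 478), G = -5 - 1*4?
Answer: -17424 + sqrt(220565) ≈ -16954.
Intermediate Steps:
G = -9 (G = -5 - 4 = -9)
d(M) = 2*M/(-478 + M) (d(M) = (2*M)/(-478 + M) = 2*M/(-478 + M))
D = sqrt(220565) (D = sqrt(220565 + 2*((4*(-9))*0)/(-478 + (4*(-9))*0)) = sqrt(220565 + 2*(-36*0)/(-478 - 36*0)) = sqrt(220565 + 2*0/(-478 + 0)) = sqrt(220565 + 2*0/(-478)) = sqrt(220565 + 2*0*(-1/478)) = sqrt(220565 + 0) = sqrt(220565) ≈ 469.64)
D - N(-132) = sqrt(220565) - 1*(-132)**2 = sqrt(220565) - 1*17424 = sqrt(220565) - 17424 = -17424 + sqrt(220565)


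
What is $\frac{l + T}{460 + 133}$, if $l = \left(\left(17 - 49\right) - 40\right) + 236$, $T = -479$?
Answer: $- \frac{315}{593} \approx -0.5312$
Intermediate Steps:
$l = 164$ ($l = \left(-32 - 40\right) + 236 = -72 + 236 = 164$)
$\frac{l + T}{460 + 133} = \frac{164 - 479}{460 + 133} = - \frac{315}{593}$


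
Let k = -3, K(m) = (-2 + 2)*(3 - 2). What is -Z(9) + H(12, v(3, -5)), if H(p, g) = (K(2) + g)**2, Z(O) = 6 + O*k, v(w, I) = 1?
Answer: 22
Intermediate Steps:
K(m) = 0 (K(m) = 0*1 = 0)
Z(O) = 6 - 3*O (Z(O) = 6 + O*(-3) = 6 - 3*O)
H(p, g) = g**2 (H(p, g) = (0 + g)**2 = g**2)
-Z(9) + H(12, v(3, -5)) = -(6 - 3*9) + 1**2 = -(6 - 27) + 1 = -1*(-21) + 1 = 21 + 1 = 22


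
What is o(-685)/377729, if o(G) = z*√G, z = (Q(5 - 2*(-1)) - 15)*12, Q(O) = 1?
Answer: -168*I*√685/377729 ≈ -0.011641*I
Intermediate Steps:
z = -168 (z = (1 - 15)*12 = -14*12 = -168)
o(G) = -168*√G
o(-685)/377729 = -168*I*√685/377729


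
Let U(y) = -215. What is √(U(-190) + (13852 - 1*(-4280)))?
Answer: √17917 ≈ 133.85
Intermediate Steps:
√(U(-190) + (13852 - 1*(-4280))) = √(-215 + (13852 - 1*(-4280))) = √(-215 + (13852 + 4280)) = √(-215 + 18132) = √17917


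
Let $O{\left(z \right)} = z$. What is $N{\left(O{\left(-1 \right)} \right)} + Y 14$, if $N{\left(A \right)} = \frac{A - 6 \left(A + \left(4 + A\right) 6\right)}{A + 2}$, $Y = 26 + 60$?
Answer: $1101$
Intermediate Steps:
$Y = 86$
$N{\left(A \right)} = \frac{-144 - 41 A}{2 + A}$ ($N{\left(A \right)} = \frac{A - 6 \left(A + \left(24 + 6 A\right)\right)}{2 + A} = \frac{A - 6 \left(24 + 7 A\right)}{2 + A} = \frac{A - \left(144 + 42 A\right)}{2 + A} = \frac{-144 - 41 A}{2 + A}$)
$N{\left(O{\left(-1 \right)} \right)} + Y 14 = \frac{-144 - -41}{2 - 1} + 86 \cdot 14 = \frac{-144 + 41}{1} + 1204 = 1 \left(-103\right) + 1204 = -103 + 1204 = 1101$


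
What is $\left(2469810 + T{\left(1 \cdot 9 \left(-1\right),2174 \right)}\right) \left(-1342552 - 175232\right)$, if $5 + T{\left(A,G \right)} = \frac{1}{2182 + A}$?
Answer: $- \frac{8145774104354544}{2173} \approx -3.7486 \cdot 10^{12}$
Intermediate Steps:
$T{\left(A,G \right)} = -5 + \frac{1}{2182 + A}$
$\left(2469810 + T{\left(1 \cdot 9 \left(-1\right),2174 \right)}\right) \left(-1342552 - 175232\right) = \left(2469810 + \frac{-10909 - 5 \cdot 1 \cdot 9 \left(-1\right)}{2182 + 1 \cdot 9 \left(-1\right)}\right) \left(-1342552 - 175232\right) = \left(2469810 + \frac{-10909 - 5 \cdot 9 \left(-1\right)}{2182 + 9 \left(-1\right)}\right) \left(-1517784\right) = \left(2469810 + \frac{-10909 - -45}{2182 - 9}\right) \left(-1517784\right) = \left(2469810 + \frac{-10909 + 45}{2173}\right) \left(-1517784\right) = \left(2469810 + \frac{1}{2173} \left(-10864\right)\right) \left(-1517784\right) = \left(2469810 - \frac{10864}{2173}\right) \left(-1517784\right) = \frac{5366886266}{2173} \left(-1517784\right) = - \frac{8145774104354544}{2173}$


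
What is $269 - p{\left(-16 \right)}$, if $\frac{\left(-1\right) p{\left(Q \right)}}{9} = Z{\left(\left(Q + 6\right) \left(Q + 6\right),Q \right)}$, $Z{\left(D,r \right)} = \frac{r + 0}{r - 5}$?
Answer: $\frac{1931}{7} \approx 275.86$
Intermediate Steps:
$Z{\left(D,r \right)} = \frac{r}{-5 + r}$
$p{\left(Q \right)} = - \frac{9 Q}{-5 + Q}$ ($p{\left(Q \right)} = - 9 \frac{Q}{-5 + Q} = - \frac{9 Q}{-5 + Q}$)
$269 - p{\left(-16 \right)} = 269 - \left(-9\right) \left(-16\right) \frac{1}{-5 - 16} = 269 - \left(-9\right) \left(-16\right) \frac{1}{-21} = 269 - \left(-9\right) \left(-16\right) \left(- \frac{1}{21}\right) = 269 - - \frac{48}{7} = 269 + \frac{48}{7} = \frac{1931}{7}$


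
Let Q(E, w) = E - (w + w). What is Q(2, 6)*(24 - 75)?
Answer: 510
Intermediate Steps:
Q(E, w) = E - 2*w
Q(2, 6)*(24 - 75) = (2 - 2*6)*(24 - 75) = (2 - 12)*(-51) = -10*(-51) = 510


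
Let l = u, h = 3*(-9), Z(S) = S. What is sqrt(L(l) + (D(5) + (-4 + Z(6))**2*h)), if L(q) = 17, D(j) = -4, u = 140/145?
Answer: I*sqrt(95) ≈ 9.7468*I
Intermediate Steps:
u = 28/29 (u = 140*(1/145) = 28/29 ≈ 0.96552)
h = -27
l = 28/29 ≈ 0.96552
sqrt(L(l) + (D(5) + (-4 + Z(6))**2*h)) = sqrt(17 + (-4 + (-4 + 6)**2*(-27))) = sqrt(17 + (-4 + 2**2*(-27))) = sqrt(17 + (-4 + 4*(-27))) = sqrt(17 + (-4 - 108)) = sqrt(17 - 112) = sqrt(-95) = I*sqrt(95)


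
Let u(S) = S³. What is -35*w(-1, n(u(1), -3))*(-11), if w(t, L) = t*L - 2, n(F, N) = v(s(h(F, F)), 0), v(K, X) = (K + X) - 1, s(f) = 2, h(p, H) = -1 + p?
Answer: -1155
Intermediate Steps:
v(K, X) = -1 + K + X
n(F, N) = 1 (n(F, N) = -1 + 2 + 0 = 1)
w(t, L) = -2 + L*t (w(t, L) = L*t - 2 = -2 + L*t)
-35*w(-1, n(u(1), -3))*(-11) = -35*(-2 + 1*(-1))*(-11) = -35*(-2 - 1)*(-11) = -35*(-3)*(-11) = 105*(-11) = -1155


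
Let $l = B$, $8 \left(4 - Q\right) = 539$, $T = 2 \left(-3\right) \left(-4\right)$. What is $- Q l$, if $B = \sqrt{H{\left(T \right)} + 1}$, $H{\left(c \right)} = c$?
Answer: $\frac{2535}{8} \approx 316.88$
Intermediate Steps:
$T = 24$ ($T = \left(-6\right) \left(-4\right) = 24$)
$Q = - \frac{507}{8}$ ($Q = 4 - \frac{539}{8} = - \frac{507}{8} \approx -63.375$)
$B = 5$ ($B = \sqrt{24 + 1} = \sqrt{25} = 5$)
$l = 5$
$- Q l = - \frac{\left(-507\right) 5}{8} = \left(-1\right) \left(- \frac{2535}{8}\right) = \frac{2535}{8}$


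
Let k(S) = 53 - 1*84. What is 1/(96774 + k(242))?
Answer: 1/96743 ≈ 1.0337e-5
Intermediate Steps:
k(S) = -31 (k(S) = 53 - 84 = -31)
1/(96774 + k(242)) = 1/(96774 - 31) = 1/96743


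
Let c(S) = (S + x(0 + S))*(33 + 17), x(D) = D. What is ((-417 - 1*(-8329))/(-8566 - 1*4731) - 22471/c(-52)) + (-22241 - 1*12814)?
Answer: -2423599287513/69144400 ≈ -35051.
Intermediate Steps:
c(S) = 100*S (c(S) = (S + (0 + S))*(33 + 17) = (S + S)*50 = (2*S)*50 = 100*S)
((-417 - 1*(-8329))/(-8566 - 1*4731) - 22471/c(-52)) + (-22241 - 1*12814) = ((-417 - 1*(-8329))/(-8566 - 1*4731) - 22471/(100*(-52))) + (-22241 - 1*12814) = ((-417 + 8329)/(-8566 - 4731) - 22471/(-5200)) + (-22241 - 12814) = (7912/(-13297) - 22471*(-1/5200)) - 35055 = (7912*(-1/13297) + 22471/5200) - 35055 = (-7912/13297 + 22471/5200) - 35055 = 257654487/69144400 - 35055 = -2423599287513/69144400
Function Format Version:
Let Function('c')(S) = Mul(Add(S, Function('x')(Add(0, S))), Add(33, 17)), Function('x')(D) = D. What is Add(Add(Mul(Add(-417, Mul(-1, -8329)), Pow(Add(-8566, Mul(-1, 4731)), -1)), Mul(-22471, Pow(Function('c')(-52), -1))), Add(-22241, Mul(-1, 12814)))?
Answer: Rational(-2423599287513, 69144400) ≈ -35051.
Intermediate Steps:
Function('c')(S) = Mul(100, S) (Function('c')(S) = Mul(Add(S, Add(0, S)), Add(33, 17)) = Mul(Add(S, S), 50) = Mul(Mul(2, S), 50) = Mul(100, S))
Add(Add(Mul(Add(-417, Mul(-1, -8329)), Pow(Add(-8566, Mul(-1, 4731)), -1)), Mul(-22471, Pow(Function('c')(-52), -1))), Add(-22241, Mul(-1, 12814))) = Add(Add(Mul(Add(-417, Mul(-1, -8329)), Pow(Add(-8566, Mul(-1, 4731)), -1)), Mul(-22471, Pow(Mul(100, -52), -1))), Add(-22241, Mul(-1, 12814))) = Add(Add(Mul(Add(-417, 8329), Pow(Add(-8566, -4731), -1)), Mul(-22471, Pow(-5200, -1))), Add(-22241, -12814)) = Add(Add(Mul(7912, Pow(-13297, -1)), Mul(-22471, Rational(-1, 5200))), -35055) = Add(Add(Mul(7912, Rational(-1, 13297)), Rational(22471, 5200)), -35055) = Add(Add(Rational(-7912, 13297), Rational(22471, 5200)), -35055) = Add(Rational(257654487, 69144400), -35055) = Rational(-2423599287513, 69144400)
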